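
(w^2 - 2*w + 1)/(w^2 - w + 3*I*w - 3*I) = (w - 1)/(w + 3*I)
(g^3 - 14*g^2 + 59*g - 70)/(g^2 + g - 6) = (g^2 - 12*g + 35)/(g + 3)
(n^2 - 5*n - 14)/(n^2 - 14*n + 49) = (n + 2)/(n - 7)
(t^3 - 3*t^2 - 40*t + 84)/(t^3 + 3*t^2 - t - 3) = (t^3 - 3*t^2 - 40*t + 84)/(t^3 + 3*t^2 - t - 3)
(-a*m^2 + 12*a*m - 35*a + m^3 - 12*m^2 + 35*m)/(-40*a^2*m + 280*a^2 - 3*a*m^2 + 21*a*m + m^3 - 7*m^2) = (a*m - 5*a - m^2 + 5*m)/(40*a^2 + 3*a*m - m^2)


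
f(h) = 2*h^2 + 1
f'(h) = 4*h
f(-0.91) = 2.66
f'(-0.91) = -3.64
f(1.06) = 3.25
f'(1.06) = 4.24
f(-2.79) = 16.57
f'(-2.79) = -11.16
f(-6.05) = 74.20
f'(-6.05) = -24.20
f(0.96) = 2.84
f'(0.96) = 3.84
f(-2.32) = 11.76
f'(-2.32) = -9.28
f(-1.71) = 6.85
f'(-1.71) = -6.84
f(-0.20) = 1.08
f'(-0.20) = -0.80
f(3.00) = 19.00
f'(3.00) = 12.00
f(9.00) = 163.00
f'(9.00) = 36.00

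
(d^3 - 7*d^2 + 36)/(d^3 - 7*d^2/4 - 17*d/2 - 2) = 4*(d^2 - 9*d + 18)/(4*d^2 - 15*d - 4)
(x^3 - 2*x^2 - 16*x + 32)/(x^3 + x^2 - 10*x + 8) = (x - 4)/(x - 1)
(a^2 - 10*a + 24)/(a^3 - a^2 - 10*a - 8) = (a - 6)/(a^2 + 3*a + 2)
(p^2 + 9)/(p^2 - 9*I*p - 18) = (p + 3*I)/(p - 6*I)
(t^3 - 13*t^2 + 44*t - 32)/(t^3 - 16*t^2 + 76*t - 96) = (t^2 - 5*t + 4)/(t^2 - 8*t + 12)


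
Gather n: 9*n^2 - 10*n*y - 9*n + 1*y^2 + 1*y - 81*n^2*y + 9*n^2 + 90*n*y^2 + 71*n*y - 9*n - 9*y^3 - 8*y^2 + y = n^2*(18 - 81*y) + n*(90*y^2 + 61*y - 18) - 9*y^3 - 7*y^2 + 2*y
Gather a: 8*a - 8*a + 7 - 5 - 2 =0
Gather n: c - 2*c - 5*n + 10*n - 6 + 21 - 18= -c + 5*n - 3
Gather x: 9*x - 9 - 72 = 9*x - 81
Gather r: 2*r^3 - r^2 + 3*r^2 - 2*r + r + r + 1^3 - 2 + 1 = 2*r^3 + 2*r^2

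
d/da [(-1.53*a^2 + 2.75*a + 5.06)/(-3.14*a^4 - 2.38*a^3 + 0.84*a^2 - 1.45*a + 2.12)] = (-9.6084*a^5 + 22.2636*a^4 + 76.6436*a^3 + 36.0369*a^2 - 14.988*a + 13.167)/(9.8596*a^8 + 14.9464*a^7 + 0.3892*a^6 + 5.1076*a^5 - 5.706*a^4 - 12.5272*a^3 + 5.6641*a^2 - 6.148*a + 4.4944)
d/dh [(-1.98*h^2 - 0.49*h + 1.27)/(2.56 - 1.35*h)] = (2.673*h^2 - 10.1376*h + 0.4601)/(1.8225*h^2 - 6.912*h + 6.5536)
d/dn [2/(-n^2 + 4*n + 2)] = 4*(n - 2)/(-n^2 + 4*n + 2)^2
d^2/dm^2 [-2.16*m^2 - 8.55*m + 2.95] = -4.32000000000000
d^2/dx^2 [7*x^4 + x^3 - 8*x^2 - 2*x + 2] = 84*x^2 + 6*x - 16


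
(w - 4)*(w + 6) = w^2 + 2*w - 24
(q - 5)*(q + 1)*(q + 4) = q^3 - 21*q - 20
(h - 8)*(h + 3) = h^2 - 5*h - 24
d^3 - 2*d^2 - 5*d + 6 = (d - 3)*(d - 1)*(d + 2)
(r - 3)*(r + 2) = r^2 - r - 6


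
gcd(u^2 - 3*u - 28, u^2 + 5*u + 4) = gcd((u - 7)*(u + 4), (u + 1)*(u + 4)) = u + 4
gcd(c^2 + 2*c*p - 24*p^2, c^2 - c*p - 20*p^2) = 1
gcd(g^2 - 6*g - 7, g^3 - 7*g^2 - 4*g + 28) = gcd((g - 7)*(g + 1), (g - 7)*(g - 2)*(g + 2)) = g - 7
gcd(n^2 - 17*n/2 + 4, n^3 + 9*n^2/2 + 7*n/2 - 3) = n - 1/2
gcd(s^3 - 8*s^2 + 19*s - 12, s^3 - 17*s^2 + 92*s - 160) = s - 4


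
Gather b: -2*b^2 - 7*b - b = -2*b^2 - 8*b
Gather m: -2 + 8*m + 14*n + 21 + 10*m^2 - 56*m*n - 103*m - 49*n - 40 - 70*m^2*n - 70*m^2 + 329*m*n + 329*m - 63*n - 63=m^2*(-70*n - 60) + m*(273*n + 234) - 98*n - 84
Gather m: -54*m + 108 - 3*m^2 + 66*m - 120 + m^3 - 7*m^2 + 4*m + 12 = m^3 - 10*m^2 + 16*m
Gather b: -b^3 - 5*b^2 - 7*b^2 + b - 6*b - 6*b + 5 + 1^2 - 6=-b^3 - 12*b^2 - 11*b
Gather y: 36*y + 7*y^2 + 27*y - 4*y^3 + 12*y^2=-4*y^3 + 19*y^2 + 63*y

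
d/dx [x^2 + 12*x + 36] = 2*x + 12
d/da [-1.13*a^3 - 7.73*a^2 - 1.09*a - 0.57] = -3.39*a^2 - 15.46*a - 1.09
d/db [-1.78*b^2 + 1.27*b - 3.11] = 1.27 - 3.56*b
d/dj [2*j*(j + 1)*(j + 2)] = 6*j^2 + 12*j + 4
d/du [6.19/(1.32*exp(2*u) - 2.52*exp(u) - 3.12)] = (15.5988 - 16.3416*exp(u))*exp(u)/(-1.32*exp(2*u) + 2.52*exp(u) + 3.12)^2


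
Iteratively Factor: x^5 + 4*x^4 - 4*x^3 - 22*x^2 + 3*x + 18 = (x - 1)*(x^4 + 5*x^3 + x^2 - 21*x - 18) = (x - 1)*(x + 3)*(x^3 + 2*x^2 - 5*x - 6) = (x - 2)*(x - 1)*(x + 3)*(x^2 + 4*x + 3) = (x - 2)*(x - 1)*(x + 1)*(x + 3)*(x + 3)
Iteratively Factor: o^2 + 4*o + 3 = (o + 1)*(o + 3)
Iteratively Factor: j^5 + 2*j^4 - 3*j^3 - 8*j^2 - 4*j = (j)*(j^4 + 2*j^3 - 3*j^2 - 8*j - 4) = j*(j - 2)*(j^3 + 4*j^2 + 5*j + 2) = j*(j - 2)*(j + 1)*(j^2 + 3*j + 2) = j*(j - 2)*(j + 1)^2*(j + 2)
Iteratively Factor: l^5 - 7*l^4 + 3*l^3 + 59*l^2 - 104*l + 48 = (l + 3)*(l^4 - 10*l^3 + 33*l^2 - 40*l + 16) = (l - 4)*(l + 3)*(l^3 - 6*l^2 + 9*l - 4) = (l - 4)^2*(l + 3)*(l^2 - 2*l + 1) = (l - 4)^2*(l - 1)*(l + 3)*(l - 1)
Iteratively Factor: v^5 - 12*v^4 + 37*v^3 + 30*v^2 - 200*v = (v)*(v^4 - 12*v^3 + 37*v^2 + 30*v - 200) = v*(v - 5)*(v^3 - 7*v^2 + 2*v + 40) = v*(v - 5)*(v + 2)*(v^2 - 9*v + 20) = v*(v - 5)*(v - 4)*(v + 2)*(v - 5)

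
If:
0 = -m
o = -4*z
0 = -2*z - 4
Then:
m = 0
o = 8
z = -2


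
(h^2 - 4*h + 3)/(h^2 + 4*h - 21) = (h - 1)/(h + 7)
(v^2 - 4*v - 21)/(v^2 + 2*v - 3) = (v - 7)/(v - 1)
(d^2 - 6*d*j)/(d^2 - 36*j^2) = d/(d + 6*j)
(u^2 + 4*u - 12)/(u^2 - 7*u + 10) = (u + 6)/(u - 5)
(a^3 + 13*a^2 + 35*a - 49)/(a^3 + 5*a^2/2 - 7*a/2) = 2*(a^2 + 14*a + 49)/(a*(2*a + 7))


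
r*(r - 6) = r^2 - 6*r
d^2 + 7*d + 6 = (d + 1)*(d + 6)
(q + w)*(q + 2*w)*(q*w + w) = q^3*w + 3*q^2*w^2 + q^2*w + 2*q*w^3 + 3*q*w^2 + 2*w^3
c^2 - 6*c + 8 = (c - 4)*(c - 2)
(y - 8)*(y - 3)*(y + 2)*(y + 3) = y^4 - 6*y^3 - 25*y^2 + 54*y + 144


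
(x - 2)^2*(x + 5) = x^3 + x^2 - 16*x + 20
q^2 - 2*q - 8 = (q - 4)*(q + 2)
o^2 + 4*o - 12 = (o - 2)*(o + 6)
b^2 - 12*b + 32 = (b - 8)*(b - 4)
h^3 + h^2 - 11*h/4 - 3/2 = (h - 3/2)*(h + 1/2)*(h + 2)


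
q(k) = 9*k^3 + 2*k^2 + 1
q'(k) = 27*k^2 + 4*k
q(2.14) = 98.36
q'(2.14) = 132.21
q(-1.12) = -9.14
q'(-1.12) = 29.39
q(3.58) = 439.58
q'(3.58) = 360.36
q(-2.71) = -163.43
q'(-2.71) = 187.45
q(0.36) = 1.68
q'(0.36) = 4.94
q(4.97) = 1155.27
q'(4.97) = 686.80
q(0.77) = 6.29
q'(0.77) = 19.09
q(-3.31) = -303.47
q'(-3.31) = 282.57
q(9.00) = 6724.00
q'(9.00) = 2223.00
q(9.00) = 6724.00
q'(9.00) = 2223.00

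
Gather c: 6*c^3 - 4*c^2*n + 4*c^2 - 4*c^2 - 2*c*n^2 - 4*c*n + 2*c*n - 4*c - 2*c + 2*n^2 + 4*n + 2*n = 6*c^3 - 4*c^2*n + c*(-2*n^2 - 2*n - 6) + 2*n^2 + 6*n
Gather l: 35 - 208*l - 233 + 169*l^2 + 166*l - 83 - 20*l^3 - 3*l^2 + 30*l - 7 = -20*l^3 + 166*l^2 - 12*l - 288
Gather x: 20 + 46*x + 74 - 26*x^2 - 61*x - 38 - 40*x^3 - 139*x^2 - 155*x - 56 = -40*x^3 - 165*x^2 - 170*x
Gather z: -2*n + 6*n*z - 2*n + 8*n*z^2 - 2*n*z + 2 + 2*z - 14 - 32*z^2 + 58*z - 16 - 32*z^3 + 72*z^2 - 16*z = -4*n - 32*z^3 + z^2*(8*n + 40) + z*(4*n + 44) - 28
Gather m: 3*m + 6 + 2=3*m + 8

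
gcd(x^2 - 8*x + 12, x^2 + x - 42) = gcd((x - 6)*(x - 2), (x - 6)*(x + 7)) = x - 6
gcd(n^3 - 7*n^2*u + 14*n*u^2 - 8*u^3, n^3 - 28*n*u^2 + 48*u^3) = n^2 - 6*n*u + 8*u^2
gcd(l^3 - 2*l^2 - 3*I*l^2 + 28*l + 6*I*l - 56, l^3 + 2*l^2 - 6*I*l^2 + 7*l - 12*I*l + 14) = l - 7*I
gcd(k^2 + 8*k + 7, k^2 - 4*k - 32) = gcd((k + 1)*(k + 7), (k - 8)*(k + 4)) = 1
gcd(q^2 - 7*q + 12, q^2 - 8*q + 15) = q - 3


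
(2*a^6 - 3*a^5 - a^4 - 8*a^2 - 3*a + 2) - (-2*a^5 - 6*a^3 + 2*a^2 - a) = 2*a^6 - a^5 - a^4 + 6*a^3 - 10*a^2 - 2*a + 2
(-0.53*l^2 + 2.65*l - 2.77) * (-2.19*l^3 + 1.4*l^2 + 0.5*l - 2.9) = 1.1607*l^5 - 6.5455*l^4 + 9.5113*l^3 - 1.016*l^2 - 9.07*l + 8.033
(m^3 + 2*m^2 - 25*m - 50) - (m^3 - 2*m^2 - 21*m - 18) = 4*m^2 - 4*m - 32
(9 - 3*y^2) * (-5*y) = 15*y^3 - 45*y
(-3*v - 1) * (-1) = 3*v + 1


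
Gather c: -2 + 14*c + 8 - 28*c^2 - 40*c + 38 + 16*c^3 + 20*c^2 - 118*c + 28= 16*c^3 - 8*c^2 - 144*c + 72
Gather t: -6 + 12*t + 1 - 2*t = 10*t - 5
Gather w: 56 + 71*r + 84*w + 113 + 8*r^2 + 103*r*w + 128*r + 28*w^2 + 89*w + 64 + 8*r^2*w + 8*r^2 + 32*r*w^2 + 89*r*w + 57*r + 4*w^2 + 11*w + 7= 16*r^2 + 256*r + w^2*(32*r + 32) + w*(8*r^2 + 192*r + 184) + 240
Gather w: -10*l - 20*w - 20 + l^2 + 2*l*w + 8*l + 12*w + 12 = l^2 - 2*l + w*(2*l - 8) - 8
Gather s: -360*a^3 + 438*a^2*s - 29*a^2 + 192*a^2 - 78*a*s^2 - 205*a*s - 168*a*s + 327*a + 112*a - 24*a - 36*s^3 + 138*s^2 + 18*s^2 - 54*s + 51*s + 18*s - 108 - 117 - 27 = -360*a^3 + 163*a^2 + 415*a - 36*s^3 + s^2*(156 - 78*a) + s*(438*a^2 - 373*a + 15) - 252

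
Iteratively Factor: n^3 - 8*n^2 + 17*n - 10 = (n - 2)*(n^2 - 6*n + 5) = (n - 2)*(n - 1)*(n - 5)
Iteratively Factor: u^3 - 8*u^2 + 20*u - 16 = (u - 2)*(u^2 - 6*u + 8) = (u - 4)*(u - 2)*(u - 2)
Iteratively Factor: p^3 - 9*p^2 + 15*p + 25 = (p + 1)*(p^2 - 10*p + 25) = (p - 5)*(p + 1)*(p - 5)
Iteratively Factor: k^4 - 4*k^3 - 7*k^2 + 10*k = (k - 5)*(k^3 + k^2 - 2*k) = (k - 5)*(k + 2)*(k^2 - k) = (k - 5)*(k - 1)*(k + 2)*(k)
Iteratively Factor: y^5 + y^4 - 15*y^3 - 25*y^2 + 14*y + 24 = (y - 1)*(y^4 + 2*y^3 - 13*y^2 - 38*y - 24) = (y - 4)*(y - 1)*(y^3 + 6*y^2 + 11*y + 6) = (y - 4)*(y - 1)*(y + 3)*(y^2 + 3*y + 2) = (y - 4)*(y - 1)*(y + 2)*(y + 3)*(y + 1)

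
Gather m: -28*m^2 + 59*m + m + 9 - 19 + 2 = -28*m^2 + 60*m - 8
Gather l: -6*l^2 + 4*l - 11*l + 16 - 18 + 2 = -6*l^2 - 7*l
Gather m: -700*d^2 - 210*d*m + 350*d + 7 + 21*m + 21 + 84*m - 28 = -700*d^2 + 350*d + m*(105 - 210*d)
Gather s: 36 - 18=18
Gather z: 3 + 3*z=3*z + 3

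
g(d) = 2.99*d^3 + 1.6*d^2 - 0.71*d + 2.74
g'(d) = 8.97*d^2 + 3.2*d - 0.71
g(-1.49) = -2.54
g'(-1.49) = 14.44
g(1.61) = 18.22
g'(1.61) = 27.69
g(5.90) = 668.33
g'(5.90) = 330.42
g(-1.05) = 1.79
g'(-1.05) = 5.82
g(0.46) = 3.04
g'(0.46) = 2.66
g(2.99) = 94.85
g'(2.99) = 89.05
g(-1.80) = -8.24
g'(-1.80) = 22.59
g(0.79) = 4.65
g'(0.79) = 7.42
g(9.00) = 2305.66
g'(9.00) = 754.66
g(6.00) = 701.92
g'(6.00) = 341.41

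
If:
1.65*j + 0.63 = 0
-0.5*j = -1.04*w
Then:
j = -0.38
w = -0.18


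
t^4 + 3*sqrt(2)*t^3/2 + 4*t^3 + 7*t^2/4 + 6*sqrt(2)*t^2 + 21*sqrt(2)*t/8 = t*(t + 1/2)*(t + 7/2)*(t + 3*sqrt(2)/2)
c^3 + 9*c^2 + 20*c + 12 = (c + 1)*(c + 2)*(c + 6)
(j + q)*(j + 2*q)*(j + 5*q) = j^3 + 8*j^2*q + 17*j*q^2 + 10*q^3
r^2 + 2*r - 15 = (r - 3)*(r + 5)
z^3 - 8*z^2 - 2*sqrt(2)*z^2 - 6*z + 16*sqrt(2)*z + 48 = (z - 8)*(z - 3*sqrt(2))*(z + sqrt(2))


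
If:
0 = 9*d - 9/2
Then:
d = 1/2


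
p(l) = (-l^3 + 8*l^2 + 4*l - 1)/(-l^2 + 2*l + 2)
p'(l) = (2*l - 2)*(-l^3 + 8*l^2 + 4*l - 1)/(-l^2 + 2*l + 2)^2 + (-3*l^2 + 16*l + 4)/(-l^2 + 2*l + 2)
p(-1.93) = -5.06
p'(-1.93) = 1.50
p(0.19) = 0.02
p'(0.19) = 2.94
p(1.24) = 4.88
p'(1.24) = 7.33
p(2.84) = -134.80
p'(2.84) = 1221.00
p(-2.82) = -6.36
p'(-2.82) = 1.41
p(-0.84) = -4.87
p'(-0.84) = -16.50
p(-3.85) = -7.76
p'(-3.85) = 1.31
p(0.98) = 3.22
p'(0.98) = 5.56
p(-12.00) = -17.05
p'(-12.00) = 1.06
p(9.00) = 0.75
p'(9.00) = 1.36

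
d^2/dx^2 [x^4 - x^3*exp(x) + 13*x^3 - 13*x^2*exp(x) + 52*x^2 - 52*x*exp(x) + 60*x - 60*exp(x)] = -x^3*exp(x) - 19*x^2*exp(x) + 12*x^2 - 110*x*exp(x) + 78*x - 190*exp(x) + 104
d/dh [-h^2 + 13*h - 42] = 13 - 2*h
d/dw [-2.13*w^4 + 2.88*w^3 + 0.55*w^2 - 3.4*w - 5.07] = -8.52*w^3 + 8.64*w^2 + 1.1*w - 3.4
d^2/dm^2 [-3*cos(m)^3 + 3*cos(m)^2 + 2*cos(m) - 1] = cos(m)/4 - 6*cos(2*m) + 27*cos(3*m)/4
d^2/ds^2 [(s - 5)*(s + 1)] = 2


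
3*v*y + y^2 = y*(3*v + y)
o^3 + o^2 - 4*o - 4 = (o - 2)*(o + 1)*(o + 2)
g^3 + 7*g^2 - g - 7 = (g - 1)*(g + 1)*(g + 7)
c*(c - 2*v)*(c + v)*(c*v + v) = c^4*v - c^3*v^2 + c^3*v - 2*c^2*v^3 - c^2*v^2 - 2*c*v^3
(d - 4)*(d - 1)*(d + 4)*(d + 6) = d^4 + 5*d^3 - 22*d^2 - 80*d + 96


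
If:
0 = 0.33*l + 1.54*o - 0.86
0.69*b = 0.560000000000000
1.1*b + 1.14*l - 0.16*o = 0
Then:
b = 0.81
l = -0.68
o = 0.71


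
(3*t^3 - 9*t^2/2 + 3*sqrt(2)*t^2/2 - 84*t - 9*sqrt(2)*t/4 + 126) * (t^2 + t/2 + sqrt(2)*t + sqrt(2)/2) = 3*t^5 - 3*t^4 + 9*sqrt(2)*t^4/2 - 333*t^3/4 - 9*sqrt(2)*t^3/2 - 699*sqrt(2)*t^2/8 + 81*t^2 + 243*t/4 + 84*sqrt(2)*t + 63*sqrt(2)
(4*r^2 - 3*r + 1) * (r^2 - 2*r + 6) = 4*r^4 - 11*r^3 + 31*r^2 - 20*r + 6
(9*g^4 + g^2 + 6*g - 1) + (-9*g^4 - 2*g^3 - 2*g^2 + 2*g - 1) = -2*g^3 - g^2 + 8*g - 2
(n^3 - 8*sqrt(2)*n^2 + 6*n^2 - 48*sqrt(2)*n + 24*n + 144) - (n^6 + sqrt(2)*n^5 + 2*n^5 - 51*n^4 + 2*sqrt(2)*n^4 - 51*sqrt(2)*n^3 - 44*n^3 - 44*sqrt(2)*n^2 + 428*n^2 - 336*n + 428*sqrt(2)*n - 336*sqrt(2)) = -n^6 - 2*n^5 - sqrt(2)*n^5 - 2*sqrt(2)*n^4 + 51*n^4 + 45*n^3 + 51*sqrt(2)*n^3 - 422*n^2 + 36*sqrt(2)*n^2 - 476*sqrt(2)*n + 360*n + 144 + 336*sqrt(2)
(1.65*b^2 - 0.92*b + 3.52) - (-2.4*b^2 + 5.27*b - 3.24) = 4.05*b^2 - 6.19*b + 6.76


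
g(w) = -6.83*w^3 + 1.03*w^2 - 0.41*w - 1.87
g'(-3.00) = -191.00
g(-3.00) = 193.04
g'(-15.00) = -4641.56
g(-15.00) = 23287.28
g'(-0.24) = -2.08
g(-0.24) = -1.62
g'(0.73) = -9.83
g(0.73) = -4.28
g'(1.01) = -19.23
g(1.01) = -8.27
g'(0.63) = -7.24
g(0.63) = -3.43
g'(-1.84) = -73.57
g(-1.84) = 44.92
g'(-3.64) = -279.39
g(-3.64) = 342.67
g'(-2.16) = -100.46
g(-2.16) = 72.65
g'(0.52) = -4.88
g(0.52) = -2.77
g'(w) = -20.49*w^2 + 2.06*w - 0.41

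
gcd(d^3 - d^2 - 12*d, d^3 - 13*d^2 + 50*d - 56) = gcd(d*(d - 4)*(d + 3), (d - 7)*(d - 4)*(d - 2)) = d - 4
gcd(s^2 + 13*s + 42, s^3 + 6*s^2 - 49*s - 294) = s^2 + 13*s + 42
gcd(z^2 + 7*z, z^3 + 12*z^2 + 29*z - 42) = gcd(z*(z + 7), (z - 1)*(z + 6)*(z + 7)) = z + 7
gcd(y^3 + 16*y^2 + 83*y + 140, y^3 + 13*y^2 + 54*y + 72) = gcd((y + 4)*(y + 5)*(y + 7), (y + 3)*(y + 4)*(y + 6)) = y + 4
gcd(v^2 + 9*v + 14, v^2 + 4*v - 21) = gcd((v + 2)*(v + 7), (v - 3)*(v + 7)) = v + 7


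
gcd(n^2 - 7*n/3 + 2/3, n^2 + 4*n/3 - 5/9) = n - 1/3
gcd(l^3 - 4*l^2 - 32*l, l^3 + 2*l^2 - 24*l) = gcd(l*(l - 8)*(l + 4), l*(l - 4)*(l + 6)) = l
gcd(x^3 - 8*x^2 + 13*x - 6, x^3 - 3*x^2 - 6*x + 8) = x - 1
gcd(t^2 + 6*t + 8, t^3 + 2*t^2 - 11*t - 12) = t + 4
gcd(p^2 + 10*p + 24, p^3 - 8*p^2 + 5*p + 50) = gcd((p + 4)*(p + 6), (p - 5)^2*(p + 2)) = 1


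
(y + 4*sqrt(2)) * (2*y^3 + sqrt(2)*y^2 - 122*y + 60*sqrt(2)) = 2*y^4 + 9*sqrt(2)*y^3 - 114*y^2 - 428*sqrt(2)*y + 480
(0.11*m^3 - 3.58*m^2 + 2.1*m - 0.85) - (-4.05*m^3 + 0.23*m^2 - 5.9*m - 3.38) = 4.16*m^3 - 3.81*m^2 + 8.0*m + 2.53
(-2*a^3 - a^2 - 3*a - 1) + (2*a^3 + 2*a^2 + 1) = a^2 - 3*a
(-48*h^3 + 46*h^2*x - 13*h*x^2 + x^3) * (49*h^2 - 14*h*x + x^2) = -2352*h^5 + 2926*h^4*x - 1329*h^3*x^2 + 277*h^2*x^3 - 27*h*x^4 + x^5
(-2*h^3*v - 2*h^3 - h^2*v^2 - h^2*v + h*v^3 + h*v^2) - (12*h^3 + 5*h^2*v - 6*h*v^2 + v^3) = -2*h^3*v - 14*h^3 - h^2*v^2 - 6*h^2*v + h*v^3 + 7*h*v^2 - v^3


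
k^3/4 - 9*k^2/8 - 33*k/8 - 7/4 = (k/4 + 1/2)*(k - 7)*(k + 1/2)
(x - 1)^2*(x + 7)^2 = x^4 + 12*x^3 + 22*x^2 - 84*x + 49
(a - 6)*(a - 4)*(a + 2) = a^3 - 8*a^2 + 4*a + 48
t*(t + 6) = t^2 + 6*t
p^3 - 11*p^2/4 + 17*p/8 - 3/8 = (p - 3/2)*(p - 1)*(p - 1/4)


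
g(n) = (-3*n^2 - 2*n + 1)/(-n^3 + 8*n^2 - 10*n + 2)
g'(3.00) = 0.04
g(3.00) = -1.88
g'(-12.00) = -0.00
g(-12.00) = -0.14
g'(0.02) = 1.68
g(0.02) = 0.53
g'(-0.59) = 0.34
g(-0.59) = 0.10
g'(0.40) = 3.75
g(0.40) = 0.36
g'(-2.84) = 0.03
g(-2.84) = -0.15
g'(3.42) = -0.19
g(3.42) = -1.92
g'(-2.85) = 0.03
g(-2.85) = -0.15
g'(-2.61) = 0.03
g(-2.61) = -0.14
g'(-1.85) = 0.07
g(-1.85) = -0.10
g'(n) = (-6*n - 2)/(-n^3 + 8*n^2 - 10*n + 2) + (-3*n^2 - 2*n + 1)*(3*n^2 - 16*n + 10)/(-n^3 + 8*n^2 - 10*n + 2)^2 = (-3*n^4 - 4*n^3 + 49*n^2 - 28*n + 6)/(n^6 - 16*n^5 + 84*n^4 - 164*n^3 + 132*n^2 - 40*n + 4)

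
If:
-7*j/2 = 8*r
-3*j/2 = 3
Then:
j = -2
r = 7/8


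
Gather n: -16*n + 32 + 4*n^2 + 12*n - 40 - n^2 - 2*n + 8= 3*n^2 - 6*n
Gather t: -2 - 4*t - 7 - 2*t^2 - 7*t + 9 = -2*t^2 - 11*t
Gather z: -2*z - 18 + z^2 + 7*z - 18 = z^2 + 5*z - 36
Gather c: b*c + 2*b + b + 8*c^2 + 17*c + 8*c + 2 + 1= 3*b + 8*c^2 + c*(b + 25) + 3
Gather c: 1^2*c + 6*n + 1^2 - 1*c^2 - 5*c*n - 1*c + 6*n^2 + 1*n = -c^2 - 5*c*n + 6*n^2 + 7*n + 1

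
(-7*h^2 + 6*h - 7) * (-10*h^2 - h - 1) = 70*h^4 - 53*h^3 + 71*h^2 + h + 7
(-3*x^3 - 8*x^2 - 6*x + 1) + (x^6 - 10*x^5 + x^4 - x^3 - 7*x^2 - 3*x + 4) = x^6 - 10*x^5 + x^4 - 4*x^3 - 15*x^2 - 9*x + 5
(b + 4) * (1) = b + 4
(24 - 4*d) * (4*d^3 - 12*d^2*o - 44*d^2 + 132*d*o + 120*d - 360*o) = -16*d^4 + 48*d^3*o + 272*d^3 - 816*d^2*o - 1536*d^2 + 4608*d*o + 2880*d - 8640*o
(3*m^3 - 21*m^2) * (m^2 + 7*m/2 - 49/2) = 3*m^5 - 21*m^4/2 - 147*m^3 + 1029*m^2/2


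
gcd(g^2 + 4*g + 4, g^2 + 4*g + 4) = g^2 + 4*g + 4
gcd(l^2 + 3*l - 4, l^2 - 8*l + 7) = l - 1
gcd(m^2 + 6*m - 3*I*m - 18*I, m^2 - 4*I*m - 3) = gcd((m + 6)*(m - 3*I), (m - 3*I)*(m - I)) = m - 3*I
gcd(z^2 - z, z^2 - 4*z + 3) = z - 1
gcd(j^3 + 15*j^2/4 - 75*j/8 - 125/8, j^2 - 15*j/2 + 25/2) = j - 5/2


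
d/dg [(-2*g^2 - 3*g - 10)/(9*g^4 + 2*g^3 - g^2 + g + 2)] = (36*g^5 + 85*g^4 + 372*g^3 + 55*g^2 - 28*g + 4)/(81*g^8 + 36*g^7 - 14*g^6 + 14*g^5 + 41*g^4 + 6*g^3 - 3*g^2 + 4*g + 4)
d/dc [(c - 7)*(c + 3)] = 2*c - 4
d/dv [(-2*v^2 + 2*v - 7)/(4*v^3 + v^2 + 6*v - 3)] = 2*(4*v^4 - 8*v^3 + 35*v^2 + 13*v + 18)/(16*v^6 + 8*v^5 + 49*v^4 - 12*v^3 + 30*v^2 - 36*v + 9)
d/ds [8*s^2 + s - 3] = 16*s + 1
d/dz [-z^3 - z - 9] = -3*z^2 - 1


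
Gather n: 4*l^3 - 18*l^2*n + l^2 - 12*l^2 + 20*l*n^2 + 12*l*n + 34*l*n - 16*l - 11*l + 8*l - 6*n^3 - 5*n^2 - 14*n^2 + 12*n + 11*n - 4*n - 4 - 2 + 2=4*l^3 - 11*l^2 - 19*l - 6*n^3 + n^2*(20*l - 19) + n*(-18*l^2 + 46*l + 19) - 4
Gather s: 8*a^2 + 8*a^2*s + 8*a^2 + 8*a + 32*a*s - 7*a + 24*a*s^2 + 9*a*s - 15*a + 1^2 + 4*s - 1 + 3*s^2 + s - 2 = 16*a^2 - 14*a + s^2*(24*a + 3) + s*(8*a^2 + 41*a + 5) - 2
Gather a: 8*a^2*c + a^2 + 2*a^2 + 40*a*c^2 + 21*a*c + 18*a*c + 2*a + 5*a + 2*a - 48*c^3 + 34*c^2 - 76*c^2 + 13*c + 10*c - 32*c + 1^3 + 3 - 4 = a^2*(8*c + 3) + a*(40*c^2 + 39*c + 9) - 48*c^3 - 42*c^2 - 9*c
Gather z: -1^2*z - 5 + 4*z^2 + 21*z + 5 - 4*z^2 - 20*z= 0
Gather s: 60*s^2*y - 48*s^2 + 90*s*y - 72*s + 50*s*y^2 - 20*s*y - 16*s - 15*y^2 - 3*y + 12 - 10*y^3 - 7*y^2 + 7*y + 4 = s^2*(60*y - 48) + s*(50*y^2 + 70*y - 88) - 10*y^3 - 22*y^2 + 4*y + 16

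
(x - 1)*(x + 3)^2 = x^3 + 5*x^2 + 3*x - 9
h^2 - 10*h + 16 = (h - 8)*(h - 2)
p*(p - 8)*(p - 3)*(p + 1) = p^4 - 10*p^3 + 13*p^2 + 24*p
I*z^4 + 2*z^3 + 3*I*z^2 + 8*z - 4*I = (z - 2*I)*(z - I)*(z + 2*I)*(I*z + 1)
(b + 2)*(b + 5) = b^2 + 7*b + 10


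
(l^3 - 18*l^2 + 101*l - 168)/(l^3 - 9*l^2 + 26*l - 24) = (l^2 - 15*l + 56)/(l^2 - 6*l + 8)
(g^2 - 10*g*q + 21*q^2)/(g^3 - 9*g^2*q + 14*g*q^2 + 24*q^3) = (g^2 - 10*g*q + 21*q^2)/(g^3 - 9*g^2*q + 14*g*q^2 + 24*q^3)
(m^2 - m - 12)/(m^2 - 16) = (m + 3)/(m + 4)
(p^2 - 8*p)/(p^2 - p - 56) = p/(p + 7)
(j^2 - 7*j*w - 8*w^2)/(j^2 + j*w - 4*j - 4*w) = (j - 8*w)/(j - 4)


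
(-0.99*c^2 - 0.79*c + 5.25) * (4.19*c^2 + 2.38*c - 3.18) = -4.1481*c^4 - 5.6663*c^3 + 23.2655*c^2 + 15.0072*c - 16.695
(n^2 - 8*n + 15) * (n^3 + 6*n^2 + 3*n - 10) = n^5 - 2*n^4 - 30*n^3 + 56*n^2 + 125*n - 150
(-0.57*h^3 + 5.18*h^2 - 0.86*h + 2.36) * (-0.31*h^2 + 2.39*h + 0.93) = 0.1767*h^5 - 2.9681*h^4 + 12.1167*h^3 + 2.0304*h^2 + 4.8406*h + 2.1948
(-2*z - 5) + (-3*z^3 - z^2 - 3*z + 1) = -3*z^3 - z^2 - 5*z - 4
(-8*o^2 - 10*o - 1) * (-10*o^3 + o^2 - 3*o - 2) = 80*o^5 + 92*o^4 + 24*o^3 + 45*o^2 + 23*o + 2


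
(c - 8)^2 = c^2 - 16*c + 64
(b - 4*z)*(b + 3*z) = b^2 - b*z - 12*z^2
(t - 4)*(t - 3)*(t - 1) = t^3 - 8*t^2 + 19*t - 12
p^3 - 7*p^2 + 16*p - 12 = (p - 3)*(p - 2)^2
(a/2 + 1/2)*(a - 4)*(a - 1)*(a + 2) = a^4/2 - a^3 - 9*a^2/2 + a + 4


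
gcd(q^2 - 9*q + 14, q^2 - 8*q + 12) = q - 2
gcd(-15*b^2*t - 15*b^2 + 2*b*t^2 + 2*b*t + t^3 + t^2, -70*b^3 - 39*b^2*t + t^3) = 5*b + t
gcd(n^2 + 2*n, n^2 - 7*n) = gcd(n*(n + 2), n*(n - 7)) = n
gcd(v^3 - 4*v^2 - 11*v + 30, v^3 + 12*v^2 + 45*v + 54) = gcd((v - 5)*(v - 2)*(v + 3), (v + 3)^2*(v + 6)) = v + 3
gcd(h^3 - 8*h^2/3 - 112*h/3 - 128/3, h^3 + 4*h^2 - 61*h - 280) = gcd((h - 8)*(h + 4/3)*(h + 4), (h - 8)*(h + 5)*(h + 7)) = h - 8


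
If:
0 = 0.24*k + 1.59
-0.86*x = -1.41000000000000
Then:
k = -6.62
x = 1.64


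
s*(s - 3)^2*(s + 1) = s^4 - 5*s^3 + 3*s^2 + 9*s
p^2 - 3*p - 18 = (p - 6)*(p + 3)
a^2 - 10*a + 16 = (a - 8)*(a - 2)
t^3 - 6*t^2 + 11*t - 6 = (t - 3)*(t - 2)*(t - 1)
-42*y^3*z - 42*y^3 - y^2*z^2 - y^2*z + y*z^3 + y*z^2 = (-7*y + z)*(6*y + z)*(y*z + y)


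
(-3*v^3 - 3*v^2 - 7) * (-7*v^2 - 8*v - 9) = 21*v^5 + 45*v^4 + 51*v^3 + 76*v^2 + 56*v + 63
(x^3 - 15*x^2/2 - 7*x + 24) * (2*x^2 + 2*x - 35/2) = 2*x^5 - 13*x^4 - 93*x^3/2 + 661*x^2/4 + 341*x/2 - 420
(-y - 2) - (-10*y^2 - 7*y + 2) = 10*y^2 + 6*y - 4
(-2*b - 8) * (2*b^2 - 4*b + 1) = -4*b^3 - 8*b^2 + 30*b - 8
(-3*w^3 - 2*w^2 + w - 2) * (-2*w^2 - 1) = 6*w^5 + 4*w^4 + w^3 + 6*w^2 - w + 2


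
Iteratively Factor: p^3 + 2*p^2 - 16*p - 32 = (p - 4)*(p^2 + 6*p + 8) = (p - 4)*(p + 4)*(p + 2)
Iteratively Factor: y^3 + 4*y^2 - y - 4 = (y + 4)*(y^2 - 1) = (y + 1)*(y + 4)*(y - 1)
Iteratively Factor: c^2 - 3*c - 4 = (c + 1)*(c - 4)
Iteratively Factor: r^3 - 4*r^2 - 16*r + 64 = (r - 4)*(r^2 - 16) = (r - 4)*(r + 4)*(r - 4)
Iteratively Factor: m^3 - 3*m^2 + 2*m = (m - 2)*(m^2 - m) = m*(m - 2)*(m - 1)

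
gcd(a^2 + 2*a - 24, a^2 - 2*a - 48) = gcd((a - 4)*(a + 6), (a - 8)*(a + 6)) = a + 6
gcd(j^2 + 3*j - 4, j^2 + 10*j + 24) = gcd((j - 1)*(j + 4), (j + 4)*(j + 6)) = j + 4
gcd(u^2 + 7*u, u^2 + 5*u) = u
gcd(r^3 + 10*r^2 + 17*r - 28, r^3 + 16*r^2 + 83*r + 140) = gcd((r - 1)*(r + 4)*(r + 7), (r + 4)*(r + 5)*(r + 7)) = r^2 + 11*r + 28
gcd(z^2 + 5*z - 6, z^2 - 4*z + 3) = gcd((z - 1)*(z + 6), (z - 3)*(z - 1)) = z - 1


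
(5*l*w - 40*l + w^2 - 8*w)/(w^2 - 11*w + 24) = (5*l + w)/(w - 3)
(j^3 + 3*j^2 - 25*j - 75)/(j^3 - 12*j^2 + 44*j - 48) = (j^3 + 3*j^2 - 25*j - 75)/(j^3 - 12*j^2 + 44*j - 48)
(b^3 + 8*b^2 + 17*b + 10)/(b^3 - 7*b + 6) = (b^3 + 8*b^2 + 17*b + 10)/(b^3 - 7*b + 6)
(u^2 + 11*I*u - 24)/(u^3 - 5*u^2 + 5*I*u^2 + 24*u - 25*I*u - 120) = (u + 3*I)/(u^2 - u*(5 + 3*I) + 15*I)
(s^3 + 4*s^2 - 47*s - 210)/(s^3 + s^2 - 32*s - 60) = (s^2 - s - 42)/(s^2 - 4*s - 12)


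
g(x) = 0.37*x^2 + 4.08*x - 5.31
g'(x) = 0.74*x + 4.08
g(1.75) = 2.96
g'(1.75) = 5.38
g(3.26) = 11.92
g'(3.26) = 6.49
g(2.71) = 8.46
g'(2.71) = 6.09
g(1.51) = 1.69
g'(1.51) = 5.20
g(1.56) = 1.96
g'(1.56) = 5.23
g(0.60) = -2.73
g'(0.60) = 4.52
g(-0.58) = -7.55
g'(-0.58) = 3.65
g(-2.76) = -13.75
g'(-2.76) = 2.04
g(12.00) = 96.93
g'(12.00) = 12.96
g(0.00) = -5.31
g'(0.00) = 4.08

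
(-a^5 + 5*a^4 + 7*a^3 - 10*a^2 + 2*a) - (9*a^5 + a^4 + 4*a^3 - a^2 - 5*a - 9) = -10*a^5 + 4*a^4 + 3*a^3 - 9*a^2 + 7*a + 9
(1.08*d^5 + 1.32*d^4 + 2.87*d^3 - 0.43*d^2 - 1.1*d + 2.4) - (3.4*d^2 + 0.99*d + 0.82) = 1.08*d^5 + 1.32*d^4 + 2.87*d^3 - 3.83*d^2 - 2.09*d + 1.58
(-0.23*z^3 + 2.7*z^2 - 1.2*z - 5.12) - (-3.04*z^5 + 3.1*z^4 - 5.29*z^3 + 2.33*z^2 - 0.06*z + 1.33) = 3.04*z^5 - 3.1*z^4 + 5.06*z^3 + 0.37*z^2 - 1.14*z - 6.45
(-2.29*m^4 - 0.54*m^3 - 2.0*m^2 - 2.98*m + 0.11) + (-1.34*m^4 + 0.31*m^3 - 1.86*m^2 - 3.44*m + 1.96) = -3.63*m^4 - 0.23*m^3 - 3.86*m^2 - 6.42*m + 2.07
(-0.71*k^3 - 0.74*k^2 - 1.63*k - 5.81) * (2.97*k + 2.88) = -2.1087*k^4 - 4.2426*k^3 - 6.9723*k^2 - 21.9501*k - 16.7328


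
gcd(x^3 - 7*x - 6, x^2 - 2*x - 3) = x^2 - 2*x - 3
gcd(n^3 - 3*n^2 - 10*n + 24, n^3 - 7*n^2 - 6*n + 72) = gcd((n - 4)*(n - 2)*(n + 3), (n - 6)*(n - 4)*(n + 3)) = n^2 - n - 12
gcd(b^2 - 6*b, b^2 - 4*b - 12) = b - 6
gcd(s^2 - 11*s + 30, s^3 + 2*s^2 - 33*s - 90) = s - 6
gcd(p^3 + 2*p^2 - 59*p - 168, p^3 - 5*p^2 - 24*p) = p^2 - 5*p - 24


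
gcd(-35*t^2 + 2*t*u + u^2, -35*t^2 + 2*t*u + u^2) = 35*t^2 - 2*t*u - u^2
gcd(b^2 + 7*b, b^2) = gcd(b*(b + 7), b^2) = b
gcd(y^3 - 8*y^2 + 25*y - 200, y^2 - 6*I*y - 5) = y - 5*I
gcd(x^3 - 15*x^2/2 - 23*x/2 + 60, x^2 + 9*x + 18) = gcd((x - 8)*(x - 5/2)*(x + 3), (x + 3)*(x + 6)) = x + 3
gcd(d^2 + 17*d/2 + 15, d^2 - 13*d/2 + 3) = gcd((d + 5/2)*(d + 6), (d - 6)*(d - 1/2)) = 1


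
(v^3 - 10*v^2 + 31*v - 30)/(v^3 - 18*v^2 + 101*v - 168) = (v^2 - 7*v + 10)/(v^2 - 15*v + 56)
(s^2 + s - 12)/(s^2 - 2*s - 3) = (s + 4)/(s + 1)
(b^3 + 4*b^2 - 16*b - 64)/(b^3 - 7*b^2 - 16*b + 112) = (b + 4)/(b - 7)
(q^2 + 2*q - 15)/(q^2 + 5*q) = (q - 3)/q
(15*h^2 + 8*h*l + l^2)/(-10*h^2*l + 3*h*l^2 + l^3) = (-3*h - l)/(l*(2*h - l))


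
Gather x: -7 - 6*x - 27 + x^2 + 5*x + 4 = x^2 - x - 30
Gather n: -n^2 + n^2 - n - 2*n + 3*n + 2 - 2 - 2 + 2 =0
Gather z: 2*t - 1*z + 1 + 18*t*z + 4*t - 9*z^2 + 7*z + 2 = 6*t - 9*z^2 + z*(18*t + 6) + 3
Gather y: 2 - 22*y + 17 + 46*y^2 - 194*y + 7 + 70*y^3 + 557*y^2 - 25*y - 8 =70*y^3 + 603*y^2 - 241*y + 18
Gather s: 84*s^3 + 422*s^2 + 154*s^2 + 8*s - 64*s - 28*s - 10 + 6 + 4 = 84*s^3 + 576*s^2 - 84*s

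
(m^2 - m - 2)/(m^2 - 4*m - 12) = (-m^2 + m + 2)/(-m^2 + 4*m + 12)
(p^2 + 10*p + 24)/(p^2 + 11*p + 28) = (p + 6)/(p + 7)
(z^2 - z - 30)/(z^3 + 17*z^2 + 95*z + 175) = (z - 6)/(z^2 + 12*z + 35)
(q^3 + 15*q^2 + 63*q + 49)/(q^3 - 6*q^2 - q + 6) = (q^2 + 14*q + 49)/(q^2 - 7*q + 6)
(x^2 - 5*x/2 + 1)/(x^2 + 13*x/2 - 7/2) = (x - 2)/(x + 7)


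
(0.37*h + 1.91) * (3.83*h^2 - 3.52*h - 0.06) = 1.4171*h^3 + 6.0129*h^2 - 6.7454*h - 0.1146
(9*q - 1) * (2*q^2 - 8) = 18*q^3 - 2*q^2 - 72*q + 8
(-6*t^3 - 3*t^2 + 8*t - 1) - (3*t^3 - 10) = -9*t^3 - 3*t^2 + 8*t + 9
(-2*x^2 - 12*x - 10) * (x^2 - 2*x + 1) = -2*x^4 - 8*x^3 + 12*x^2 + 8*x - 10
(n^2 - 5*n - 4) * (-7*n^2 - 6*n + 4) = -7*n^4 + 29*n^3 + 62*n^2 + 4*n - 16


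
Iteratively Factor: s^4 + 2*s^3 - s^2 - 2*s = (s)*(s^3 + 2*s^2 - s - 2) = s*(s - 1)*(s^2 + 3*s + 2) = s*(s - 1)*(s + 1)*(s + 2)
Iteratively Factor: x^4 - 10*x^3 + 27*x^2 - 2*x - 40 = (x - 2)*(x^3 - 8*x^2 + 11*x + 20) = (x - 4)*(x - 2)*(x^2 - 4*x - 5) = (x - 5)*(x - 4)*(x - 2)*(x + 1)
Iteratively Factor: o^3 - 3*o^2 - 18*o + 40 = (o - 5)*(o^2 + 2*o - 8) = (o - 5)*(o - 2)*(o + 4)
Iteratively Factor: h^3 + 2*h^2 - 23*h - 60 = (h + 4)*(h^2 - 2*h - 15) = (h + 3)*(h + 4)*(h - 5)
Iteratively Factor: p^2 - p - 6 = (p - 3)*(p + 2)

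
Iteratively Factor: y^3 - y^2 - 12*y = (y - 4)*(y^2 + 3*y) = (y - 4)*(y + 3)*(y)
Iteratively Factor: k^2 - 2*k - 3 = (k - 3)*(k + 1)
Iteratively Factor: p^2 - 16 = (p + 4)*(p - 4)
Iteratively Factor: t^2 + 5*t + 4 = (t + 4)*(t + 1)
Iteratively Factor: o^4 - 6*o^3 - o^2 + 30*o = (o - 5)*(o^3 - o^2 - 6*o) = o*(o - 5)*(o^2 - o - 6) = o*(o - 5)*(o + 2)*(o - 3)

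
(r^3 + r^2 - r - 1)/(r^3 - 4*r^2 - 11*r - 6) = (r - 1)/(r - 6)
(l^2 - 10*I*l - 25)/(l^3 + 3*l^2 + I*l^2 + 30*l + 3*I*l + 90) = (l - 5*I)/(l^2 + l*(3 + 6*I) + 18*I)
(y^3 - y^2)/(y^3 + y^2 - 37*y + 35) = y^2/(y^2 + 2*y - 35)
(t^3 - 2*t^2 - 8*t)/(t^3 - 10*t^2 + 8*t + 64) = t/(t - 8)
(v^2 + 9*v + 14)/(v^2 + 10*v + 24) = (v^2 + 9*v + 14)/(v^2 + 10*v + 24)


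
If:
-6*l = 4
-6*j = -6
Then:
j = 1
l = -2/3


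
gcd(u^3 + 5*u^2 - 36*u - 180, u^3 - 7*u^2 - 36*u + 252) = u^2 - 36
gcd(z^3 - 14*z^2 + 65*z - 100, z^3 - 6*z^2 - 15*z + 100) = z^2 - 10*z + 25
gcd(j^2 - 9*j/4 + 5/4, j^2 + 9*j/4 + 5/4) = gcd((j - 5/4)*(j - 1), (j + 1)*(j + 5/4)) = 1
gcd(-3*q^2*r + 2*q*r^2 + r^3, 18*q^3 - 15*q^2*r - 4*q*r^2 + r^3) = 3*q^2 - 2*q*r - r^2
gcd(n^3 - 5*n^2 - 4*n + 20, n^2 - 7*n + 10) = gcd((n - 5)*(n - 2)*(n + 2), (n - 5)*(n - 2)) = n^2 - 7*n + 10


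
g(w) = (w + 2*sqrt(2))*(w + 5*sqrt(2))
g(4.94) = 93.31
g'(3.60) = 17.10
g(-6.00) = -3.40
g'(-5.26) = -0.62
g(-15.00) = 96.51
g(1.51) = 37.23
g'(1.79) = 13.48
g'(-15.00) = -20.10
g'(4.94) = 19.78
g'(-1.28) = 7.34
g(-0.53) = 15.03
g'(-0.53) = 8.84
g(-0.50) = 15.30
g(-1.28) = 8.97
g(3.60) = 68.60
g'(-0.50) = 8.90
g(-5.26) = -4.40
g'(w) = 2*w + 7*sqrt(2)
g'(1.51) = 12.92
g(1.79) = 40.92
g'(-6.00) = -2.10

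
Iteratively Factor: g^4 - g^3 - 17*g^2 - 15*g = (g + 1)*(g^3 - 2*g^2 - 15*g) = (g + 1)*(g + 3)*(g^2 - 5*g) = (g - 5)*(g + 1)*(g + 3)*(g)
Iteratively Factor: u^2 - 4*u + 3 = (u - 3)*(u - 1)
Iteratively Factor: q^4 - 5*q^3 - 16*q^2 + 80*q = (q + 4)*(q^3 - 9*q^2 + 20*q) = (q - 5)*(q + 4)*(q^2 - 4*q) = q*(q - 5)*(q + 4)*(q - 4)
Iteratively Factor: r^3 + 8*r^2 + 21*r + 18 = (r + 3)*(r^2 + 5*r + 6) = (r + 2)*(r + 3)*(r + 3)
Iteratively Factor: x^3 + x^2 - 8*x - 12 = (x + 2)*(x^2 - x - 6) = (x + 2)^2*(x - 3)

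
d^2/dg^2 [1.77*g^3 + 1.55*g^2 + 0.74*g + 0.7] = 10.62*g + 3.1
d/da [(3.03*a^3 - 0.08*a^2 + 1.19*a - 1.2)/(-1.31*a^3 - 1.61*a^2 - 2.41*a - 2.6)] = (-4.9831*a^4 - 11.4868*a^3 - 26.2413*a^2 - 3.448*a - 5.986)/(1.7161*a^6 + 4.2182*a^5 + 8.9063*a^4 + 14.5722*a^3 + 14.1801*a^2 + 12.532*a + 6.76)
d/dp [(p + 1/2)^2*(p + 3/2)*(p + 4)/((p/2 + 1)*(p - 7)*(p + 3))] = (4*p^6 - 16*p^5 - 447*p^4 - 2239*p^3 - 4598*p^2 - 3924*p - 1065)/(2*(p^6 - 4*p^5 - 54*p^4 + 32*p^3 + 1009*p^2 + 2436*p + 1764))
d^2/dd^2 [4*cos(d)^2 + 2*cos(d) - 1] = -2*cos(d) - 8*cos(2*d)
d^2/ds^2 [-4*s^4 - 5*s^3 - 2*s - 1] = 6*s*(-8*s - 5)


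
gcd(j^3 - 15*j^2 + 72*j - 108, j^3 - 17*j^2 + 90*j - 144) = j^2 - 9*j + 18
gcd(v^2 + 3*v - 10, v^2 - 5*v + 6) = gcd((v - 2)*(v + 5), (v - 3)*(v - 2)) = v - 2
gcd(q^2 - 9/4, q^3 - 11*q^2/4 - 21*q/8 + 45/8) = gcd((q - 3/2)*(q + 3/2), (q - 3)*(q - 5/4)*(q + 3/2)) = q + 3/2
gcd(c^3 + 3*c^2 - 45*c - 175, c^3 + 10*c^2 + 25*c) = c^2 + 10*c + 25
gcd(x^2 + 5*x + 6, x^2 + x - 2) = x + 2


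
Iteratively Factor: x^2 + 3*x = (x)*(x + 3)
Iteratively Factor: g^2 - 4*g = (g)*(g - 4)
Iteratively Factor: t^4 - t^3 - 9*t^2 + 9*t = (t + 3)*(t^3 - 4*t^2 + 3*t) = (t - 3)*(t + 3)*(t^2 - t) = (t - 3)*(t - 1)*(t + 3)*(t)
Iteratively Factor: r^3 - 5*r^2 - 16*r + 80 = (r - 5)*(r^2 - 16) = (r - 5)*(r + 4)*(r - 4)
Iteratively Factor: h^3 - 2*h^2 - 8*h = (h + 2)*(h^2 - 4*h) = (h - 4)*(h + 2)*(h)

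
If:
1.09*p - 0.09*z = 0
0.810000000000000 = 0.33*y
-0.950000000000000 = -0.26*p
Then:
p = 3.65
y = 2.45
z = 44.25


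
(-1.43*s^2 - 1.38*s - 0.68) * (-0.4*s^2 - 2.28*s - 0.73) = 0.572*s^4 + 3.8124*s^3 + 4.4623*s^2 + 2.5578*s + 0.4964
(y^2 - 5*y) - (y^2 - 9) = 9 - 5*y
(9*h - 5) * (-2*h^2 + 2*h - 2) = -18*h^3 + 28*h^2 - 28*h + 10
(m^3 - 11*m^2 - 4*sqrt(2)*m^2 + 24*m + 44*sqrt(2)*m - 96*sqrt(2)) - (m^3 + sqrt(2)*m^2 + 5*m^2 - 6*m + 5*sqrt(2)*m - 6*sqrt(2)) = -16*m^2 - 5*sqrt(2)*m^2 + 30*m + 39*sqrt(2)*m - 90*sqrt(2)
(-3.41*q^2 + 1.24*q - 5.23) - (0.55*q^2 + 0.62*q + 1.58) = -3.96*q^2 + 0.62*q - 6.81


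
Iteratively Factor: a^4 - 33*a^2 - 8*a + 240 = (a - 3)*(a^3 + 3*a^2 - 24*a - 80) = (a - 5)*(a - 3)*(a^2 + 8*a + 16) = (a - 5)*(a - 3)*(a + 4)*(a + 4)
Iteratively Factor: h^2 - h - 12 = (h + 3)*(h - 4)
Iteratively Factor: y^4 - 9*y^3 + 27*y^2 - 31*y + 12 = (y - 1)*(y^3 - 8*y^2 + 19*y - 12) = (y - 1)^2*(y^2 - 7*y + 12) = (y - 4)*(y - 1)^2*(y - 3)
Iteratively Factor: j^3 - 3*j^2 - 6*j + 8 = (j - 1)*(j^2 - 2*j - 8) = (j - 4)*(j - 1)*(j + 2)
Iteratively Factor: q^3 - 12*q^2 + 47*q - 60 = (q - 3)*(q^2 - 9*q + 20) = (q - 4)*(q - 3)*(q - 5)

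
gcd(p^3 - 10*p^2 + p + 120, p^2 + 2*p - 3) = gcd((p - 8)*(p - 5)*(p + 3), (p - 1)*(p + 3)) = p + 3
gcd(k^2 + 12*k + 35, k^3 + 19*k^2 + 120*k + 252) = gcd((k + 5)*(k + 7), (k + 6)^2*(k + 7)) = k + 7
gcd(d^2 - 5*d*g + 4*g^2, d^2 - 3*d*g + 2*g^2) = d - g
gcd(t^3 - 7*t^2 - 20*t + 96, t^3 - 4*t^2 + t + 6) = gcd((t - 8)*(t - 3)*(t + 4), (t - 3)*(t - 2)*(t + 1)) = t - 3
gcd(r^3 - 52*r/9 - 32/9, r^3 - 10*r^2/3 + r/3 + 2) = r + 2/3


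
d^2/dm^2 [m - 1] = 0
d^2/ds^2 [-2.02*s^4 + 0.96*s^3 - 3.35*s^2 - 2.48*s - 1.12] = -24.24*s^2 + 5.76*s - 6.7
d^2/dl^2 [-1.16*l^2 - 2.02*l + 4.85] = -2.32000000000000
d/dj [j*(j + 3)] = 2*j + 3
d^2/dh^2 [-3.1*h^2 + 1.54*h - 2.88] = -6.20000000000000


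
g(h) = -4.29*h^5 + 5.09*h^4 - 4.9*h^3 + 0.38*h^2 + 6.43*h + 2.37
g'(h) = -21.45*h^4 + 20.36*h^3 - 14.7*h^2 + 0.76*h + 6.43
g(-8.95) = 282508.97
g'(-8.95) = -153406.32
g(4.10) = -3834.51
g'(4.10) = -4895.59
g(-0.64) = 1.01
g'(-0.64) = -9.01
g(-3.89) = 5258.30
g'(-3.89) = -6329.07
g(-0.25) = 0.89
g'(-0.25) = 4.92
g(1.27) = 0.18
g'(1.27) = -30.41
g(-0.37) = 0.42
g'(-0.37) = 2.70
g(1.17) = 2.70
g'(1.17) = -20.39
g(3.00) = -737.40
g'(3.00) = -1311.32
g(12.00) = -970275.99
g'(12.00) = -411706.37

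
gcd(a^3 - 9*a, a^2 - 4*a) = a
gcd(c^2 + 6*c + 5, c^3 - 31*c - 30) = c^2 + 6*c + 5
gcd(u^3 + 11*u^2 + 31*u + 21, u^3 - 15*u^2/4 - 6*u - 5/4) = u + 1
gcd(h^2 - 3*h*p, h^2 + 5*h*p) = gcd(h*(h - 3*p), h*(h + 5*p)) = h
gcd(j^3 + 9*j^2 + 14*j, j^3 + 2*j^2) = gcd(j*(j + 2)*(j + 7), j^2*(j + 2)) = j^2 + 2*j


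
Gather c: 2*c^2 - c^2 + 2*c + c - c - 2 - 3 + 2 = c^2 + 2*c - 3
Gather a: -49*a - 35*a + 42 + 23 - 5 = 60 - 84*a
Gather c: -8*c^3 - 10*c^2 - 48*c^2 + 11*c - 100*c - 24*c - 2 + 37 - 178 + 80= -8*c^3 - 58*c^2 - 113*c - 63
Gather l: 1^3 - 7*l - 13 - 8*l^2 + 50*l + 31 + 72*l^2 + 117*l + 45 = 64*l^2 + 160*l + 64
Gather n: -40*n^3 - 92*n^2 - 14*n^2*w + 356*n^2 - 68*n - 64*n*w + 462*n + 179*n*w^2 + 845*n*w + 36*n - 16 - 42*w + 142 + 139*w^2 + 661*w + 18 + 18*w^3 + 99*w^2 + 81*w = -40*n^3 + n^2*(264 - 14*w) + n*(179*w^2 + 781*w + 430) + 18*w^3 + 238*w^2 + 700*w + 144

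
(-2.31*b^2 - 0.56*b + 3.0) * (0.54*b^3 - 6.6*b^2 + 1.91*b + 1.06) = -1.2474*b^5 + 14.9436*b^4 + 0.903900000000001*b^3 - 23.3182*b^2 + 5.1364*b + 3.18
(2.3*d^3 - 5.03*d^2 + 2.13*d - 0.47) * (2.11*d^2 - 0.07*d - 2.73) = 4.853*d^5 - 10.7743*d^4 - 1.4326*d^3 + 12.5911*d^2 - 5.782*d + 1.2831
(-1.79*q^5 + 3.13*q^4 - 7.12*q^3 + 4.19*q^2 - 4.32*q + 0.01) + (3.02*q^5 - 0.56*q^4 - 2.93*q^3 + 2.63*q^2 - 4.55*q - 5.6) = 1.23*q^5 + 2.57*q^4 - 10.05*q^3 + 6.82*q^2 - 8.87*q - 5.59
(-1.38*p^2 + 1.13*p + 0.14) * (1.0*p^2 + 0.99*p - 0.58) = -1.38*p^4 - 0.2362*p^3 + 2.0591*p^2 - 0.5168*p - 0.0812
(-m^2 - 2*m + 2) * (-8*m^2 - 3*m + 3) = 8*m^4 + 19*m^3 - 13*m^2 - 12*m + 6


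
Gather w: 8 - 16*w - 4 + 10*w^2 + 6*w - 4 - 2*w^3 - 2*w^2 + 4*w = -2*w^3 + 8*w^2 - 6*w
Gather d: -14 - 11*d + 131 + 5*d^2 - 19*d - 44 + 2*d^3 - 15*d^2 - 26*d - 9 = 2*d^3 - 10*d^2 - 56*d + 64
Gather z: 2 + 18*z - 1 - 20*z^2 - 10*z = -20*z^2 + 8*z + 1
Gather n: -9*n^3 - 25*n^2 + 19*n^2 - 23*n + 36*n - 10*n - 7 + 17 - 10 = -9*n^3 - 6*n^2 + 3*n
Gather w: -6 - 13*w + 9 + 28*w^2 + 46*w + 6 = 28*w^2 + 33*w + 9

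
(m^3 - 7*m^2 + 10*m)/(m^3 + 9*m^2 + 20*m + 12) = m*(m^2 - 7*m + 10)/(m^3 + 9*m^2 + 20*m + 12)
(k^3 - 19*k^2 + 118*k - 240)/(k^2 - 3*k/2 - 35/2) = 2*(k^2 - 14*k + 48)/(2*k + 7)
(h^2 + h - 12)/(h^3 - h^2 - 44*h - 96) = (h - 3)/(h^2 - 5*h - 24)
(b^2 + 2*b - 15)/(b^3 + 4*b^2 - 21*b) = (b + 5)/(b*(b + 7))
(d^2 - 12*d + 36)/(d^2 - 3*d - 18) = (d - 6)/(d + 3)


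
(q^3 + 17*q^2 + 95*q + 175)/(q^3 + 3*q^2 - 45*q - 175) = (q + 7)/(q - 7)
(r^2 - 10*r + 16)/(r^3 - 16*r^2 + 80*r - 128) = (r - 2)/(r^2 - 8*r + 16)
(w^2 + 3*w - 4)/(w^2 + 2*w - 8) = (w - 1)/(w - 2)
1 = 1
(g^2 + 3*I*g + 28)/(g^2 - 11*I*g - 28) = (g + 7*I)/(g - 7*I)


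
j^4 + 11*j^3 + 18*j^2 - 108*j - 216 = (j - 3)*(j + 2)*(j + 6)^2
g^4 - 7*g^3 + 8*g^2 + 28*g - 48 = (g - 4)*(g - 3)*(g - 2)*(g + 2)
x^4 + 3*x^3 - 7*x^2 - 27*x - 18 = (x - 3)*(x + 1)*(x + 2)*(x + 3)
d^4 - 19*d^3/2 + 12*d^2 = d^2*(d - 8)*(d - 3/2)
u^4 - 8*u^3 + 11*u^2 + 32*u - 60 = (u - 5)*(u - 3)*(u - 2)*(u + 2)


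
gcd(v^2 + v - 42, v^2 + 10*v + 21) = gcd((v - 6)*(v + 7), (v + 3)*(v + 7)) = v + 7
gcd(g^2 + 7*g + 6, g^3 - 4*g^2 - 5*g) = g + 1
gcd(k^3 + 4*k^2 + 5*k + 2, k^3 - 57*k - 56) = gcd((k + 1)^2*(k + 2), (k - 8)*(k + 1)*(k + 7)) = k + 1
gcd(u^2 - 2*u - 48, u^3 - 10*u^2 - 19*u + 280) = u - 8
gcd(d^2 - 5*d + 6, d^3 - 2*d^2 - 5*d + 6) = d - 3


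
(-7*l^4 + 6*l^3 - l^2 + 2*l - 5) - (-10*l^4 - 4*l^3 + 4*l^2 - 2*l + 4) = 3*l^4 + 10*l^3 - 5*l^2 + 4*l - 9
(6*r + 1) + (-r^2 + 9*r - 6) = -r^2 + 15*r - 5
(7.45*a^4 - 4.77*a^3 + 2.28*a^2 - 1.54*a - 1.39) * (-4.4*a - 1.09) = -32.78*a^5 + 12.8675*a^4 - 4.8327*a^3 + 4.2908*a^2 + 7.7946*a + 1.5151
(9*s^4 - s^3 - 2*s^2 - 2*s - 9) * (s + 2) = 9*s^5 + 17*s^4 - 4*s^3 - 6*s^2 - 13*s - 18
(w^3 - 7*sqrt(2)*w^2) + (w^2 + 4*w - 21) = w^3 - 7*sqrt(2)*w^2 + w^2 + 4*w - 21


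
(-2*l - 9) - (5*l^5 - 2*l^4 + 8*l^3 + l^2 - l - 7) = -5*l^5 + 2*l^4 - 8*l^3 - l^2 - l - 2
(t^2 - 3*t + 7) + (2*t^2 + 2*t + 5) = 3*t^2 - t + 12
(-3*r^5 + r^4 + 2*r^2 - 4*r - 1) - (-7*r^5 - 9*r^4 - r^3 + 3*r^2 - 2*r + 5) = 4*r^5 + 10*r^4 + r^3 - r^2 - 2*r - 6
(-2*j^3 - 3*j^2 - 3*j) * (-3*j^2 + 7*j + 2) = 6*j^5 - 5*j^4 - 16*j^3 - 27*j^2 - 6*j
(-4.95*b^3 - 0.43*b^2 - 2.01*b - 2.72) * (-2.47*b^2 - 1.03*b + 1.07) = 12.2265*b^5 + 6.1606*b^4 + 0.111099999999999*b^3 + 8.3286*b^2 + 0.6509*b - 2.9104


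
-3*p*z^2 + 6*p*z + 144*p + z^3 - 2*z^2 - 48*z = (-3*p + z)*(z - 8)*(z + 6)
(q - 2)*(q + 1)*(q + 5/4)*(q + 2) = q^4 + 9*q^3/4 - 11*q^2/4 - 9*q - 5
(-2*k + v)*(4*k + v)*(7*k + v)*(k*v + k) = -56*k^4*v - 56*k^4 + 6*k^3*v^2 + 6*k^3*v + 9*k^2*v^3 + 9*k^2*v^2 + k*v^4 + k*v^3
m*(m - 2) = m^2 - 2*m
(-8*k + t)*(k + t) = -8*k^2 - 7*k*t + t^2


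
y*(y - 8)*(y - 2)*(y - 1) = y^4 - 11*y^3 + 26*y^2 - 16*y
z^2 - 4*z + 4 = (z - 2)^2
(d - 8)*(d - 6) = d^2 - 14*d + 48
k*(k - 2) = k^2 - 2*k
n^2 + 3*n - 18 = (n - 3)*(n + 6)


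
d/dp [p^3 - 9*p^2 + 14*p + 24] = 3*p^2 - 18*p + 14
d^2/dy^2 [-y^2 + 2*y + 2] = -2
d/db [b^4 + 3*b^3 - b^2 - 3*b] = 4*b^3 + 9*b^2 - 2*b - 3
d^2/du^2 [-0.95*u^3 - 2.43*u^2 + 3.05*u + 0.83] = -5.7*u - 4.86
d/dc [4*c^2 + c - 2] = 8*c + 1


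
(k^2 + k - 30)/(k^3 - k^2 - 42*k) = (k - 5)/(k*(k - 7))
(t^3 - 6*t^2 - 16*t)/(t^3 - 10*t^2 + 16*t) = (t + 2)/(t - 2)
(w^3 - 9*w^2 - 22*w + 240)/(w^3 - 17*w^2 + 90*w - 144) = (w + 5)/(w - 3)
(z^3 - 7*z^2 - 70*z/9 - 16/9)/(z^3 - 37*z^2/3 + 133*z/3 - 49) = (9*z^3 - 63*z^2 - 70*z - 16)/(3*(3*z^3 - 37*z^2 + 133*z - 147))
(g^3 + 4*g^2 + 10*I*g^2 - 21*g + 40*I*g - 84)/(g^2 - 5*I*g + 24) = (g^2 + g*(4 + 7*I) + 28*I)/(g - 8*I)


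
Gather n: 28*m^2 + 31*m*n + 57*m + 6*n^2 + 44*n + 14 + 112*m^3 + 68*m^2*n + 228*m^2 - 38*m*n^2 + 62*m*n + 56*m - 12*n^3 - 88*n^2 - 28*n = 112*m^3 + 256*m^2 + 113*m - 12*n^3 + n^2*(-38*m - 82) + n*(68*m^2 + 93*m + 16) + 14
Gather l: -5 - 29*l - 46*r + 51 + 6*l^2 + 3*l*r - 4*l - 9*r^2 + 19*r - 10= 6*l^2 + l*(3*r - 33) - 9*r^2 - 27*r + 36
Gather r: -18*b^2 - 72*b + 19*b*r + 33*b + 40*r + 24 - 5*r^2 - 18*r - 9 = -18*b^2 - 39*b - 5*r^2 + r*(19*b + 22) + 15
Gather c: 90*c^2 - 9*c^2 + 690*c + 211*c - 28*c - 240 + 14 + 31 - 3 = 81*c^2 + 873*c - 198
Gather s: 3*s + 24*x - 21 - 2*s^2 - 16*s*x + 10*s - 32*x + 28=-2*s^2 + s*(13 - 16*x) - 8*x + 7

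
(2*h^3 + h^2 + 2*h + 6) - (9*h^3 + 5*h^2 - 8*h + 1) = -7*h^3 - 4*h^2 + 10*h + 5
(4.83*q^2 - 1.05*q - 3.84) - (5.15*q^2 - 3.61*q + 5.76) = -0.32*q^2 + 2.56*q - 9.6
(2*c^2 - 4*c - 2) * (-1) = -2*c^2 + 4*c + 2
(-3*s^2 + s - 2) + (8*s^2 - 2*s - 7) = 5*s^2 - s - 9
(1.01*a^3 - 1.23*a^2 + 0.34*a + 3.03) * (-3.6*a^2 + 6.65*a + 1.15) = -3.636*a^5 + 11.1445*a^4 - 8.242*a^3 - 10.0615*a^2 + 20.5405*a + 3.4845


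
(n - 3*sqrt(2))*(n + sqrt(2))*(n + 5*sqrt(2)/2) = n^3 + sqrt(2)*n^2/2 - 16*n - 15*sqrt(2)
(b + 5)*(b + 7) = b^2 + 12*b + 35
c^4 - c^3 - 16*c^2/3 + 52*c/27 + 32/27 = (c - 8/3)*(c - 2/3)*(c + 1/3)*(c + 2)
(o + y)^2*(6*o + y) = 6*o^3 + 13*o^2*y + 8*o*y^2 + y^3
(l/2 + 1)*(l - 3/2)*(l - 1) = l^3/2 - l^2/4 - 7*l/4 + 3/2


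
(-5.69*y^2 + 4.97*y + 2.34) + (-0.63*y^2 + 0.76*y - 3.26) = -6.32*y^2 + 5.73*y - 0.92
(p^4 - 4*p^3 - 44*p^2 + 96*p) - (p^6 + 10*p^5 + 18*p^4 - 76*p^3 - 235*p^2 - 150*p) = -p^6 - 10*p^5 - 17*p^4 + 72*p^3 + 191*p^2 + 246*p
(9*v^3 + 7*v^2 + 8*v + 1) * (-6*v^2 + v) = -54*v^5 - 33*v^4 - 41*v^3 + 2*v^2 + v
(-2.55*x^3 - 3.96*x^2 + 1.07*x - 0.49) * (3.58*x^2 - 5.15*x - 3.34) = -9.129*x^5 - 1.0443*x^4 + 32.7416*x^3 + 5.9617*x^2 - 1.0503*x + 1.6366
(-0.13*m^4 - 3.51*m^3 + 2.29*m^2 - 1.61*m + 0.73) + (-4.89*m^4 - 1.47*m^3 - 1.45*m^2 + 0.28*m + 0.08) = -5.02*m^4 - 4.98*m^3 + 0.84*m^2 - 1.33*m + 0.81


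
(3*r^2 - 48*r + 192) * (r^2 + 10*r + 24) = 3*r^4 - 18*r^3 - 216*r^2 + 768*r + 4608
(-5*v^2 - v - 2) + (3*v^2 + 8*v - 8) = -2*v^2 + 7*v - 10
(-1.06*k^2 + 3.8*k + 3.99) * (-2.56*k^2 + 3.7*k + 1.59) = 2.7136*k^4 - 13.65*k^3 + 2.1602*k^2 + 20.805*k + 6.3441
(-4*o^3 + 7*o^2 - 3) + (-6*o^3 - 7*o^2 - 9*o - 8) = -10*o^3 - 9*o - 11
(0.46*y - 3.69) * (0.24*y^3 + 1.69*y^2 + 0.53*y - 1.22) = 0.1104*y^4 - 0.1082*y^3 - 5.9923*y^2 - 2.5169*y + 4.5018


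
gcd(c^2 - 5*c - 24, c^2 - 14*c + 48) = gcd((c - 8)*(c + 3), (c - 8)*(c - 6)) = c - 8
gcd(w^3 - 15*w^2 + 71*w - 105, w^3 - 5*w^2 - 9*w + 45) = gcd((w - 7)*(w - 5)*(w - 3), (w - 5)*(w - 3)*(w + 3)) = w^2 - 8*w + 15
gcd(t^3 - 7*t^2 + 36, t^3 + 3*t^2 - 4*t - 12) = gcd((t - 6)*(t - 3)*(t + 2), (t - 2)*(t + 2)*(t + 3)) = t + 2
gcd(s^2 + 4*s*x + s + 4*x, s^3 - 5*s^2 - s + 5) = s + 1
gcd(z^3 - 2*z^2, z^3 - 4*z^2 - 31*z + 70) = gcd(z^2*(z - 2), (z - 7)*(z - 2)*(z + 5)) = z - 2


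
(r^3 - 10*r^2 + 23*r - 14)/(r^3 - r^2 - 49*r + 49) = (r - 2)/(r + 7)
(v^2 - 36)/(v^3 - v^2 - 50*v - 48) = (v - 6)/(v^2 - 7*v - 8)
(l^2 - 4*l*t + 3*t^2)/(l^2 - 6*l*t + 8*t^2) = (l^2 - 4*l*t + 3*t^2)/(l^2 - 6*l*t + 8*t^2)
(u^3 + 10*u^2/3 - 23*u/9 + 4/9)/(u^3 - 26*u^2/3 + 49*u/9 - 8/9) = (u + 4)/(u - 8)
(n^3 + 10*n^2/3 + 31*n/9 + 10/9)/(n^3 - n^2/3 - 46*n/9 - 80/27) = 3*(n + 1)/(3*n - 8)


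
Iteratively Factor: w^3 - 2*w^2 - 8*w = (w)*(w^2 - 2*w - 8) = w*(w + 2)*(w - 4)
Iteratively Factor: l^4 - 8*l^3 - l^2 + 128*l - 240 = (l - 5)*(l^3 - 3*l^2 - 16*l + 48) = (l - 5)*(l - 4)*(l^2 + l - 12) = (l - 5)*(l - 4)*(l + 4)*(l - 3)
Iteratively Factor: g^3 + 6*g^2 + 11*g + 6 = (g + 3)*(g^2 + 3*g + 2) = (g + 1)*(g + 3)*(g + 2)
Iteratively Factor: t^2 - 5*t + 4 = (t - 4)*(t - 1)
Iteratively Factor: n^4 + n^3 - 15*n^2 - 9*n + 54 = (n + 3)*(n^3 - 2*n^2 - 9*n + 18) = (n - 3)*(n + 3)*(n^2 + n - 6) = (n - 3)*(n + 3)^2*(n - 2)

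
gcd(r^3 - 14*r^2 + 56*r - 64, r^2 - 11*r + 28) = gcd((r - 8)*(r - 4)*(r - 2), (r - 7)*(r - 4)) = r - 4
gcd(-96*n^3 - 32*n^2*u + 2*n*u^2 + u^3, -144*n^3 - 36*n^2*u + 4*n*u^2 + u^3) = -24*n^2 - 2*n*u + u^2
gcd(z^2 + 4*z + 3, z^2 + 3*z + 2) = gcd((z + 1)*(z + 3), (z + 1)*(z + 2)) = z + 1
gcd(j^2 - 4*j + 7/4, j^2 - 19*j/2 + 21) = j - 7/2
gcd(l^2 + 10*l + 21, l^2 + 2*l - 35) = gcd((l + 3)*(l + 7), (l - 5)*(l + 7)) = l + 7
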